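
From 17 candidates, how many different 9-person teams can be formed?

This is C(17,9) = 24310.

24310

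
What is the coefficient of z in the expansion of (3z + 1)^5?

15

The general term is C(5,j)·(3z)^j·(1)^(5-j); the z^1 term has j = 1.
C(5,1) = 5.
Coefficient = C(5,1) · 3^1 = 5 · 3 = 15.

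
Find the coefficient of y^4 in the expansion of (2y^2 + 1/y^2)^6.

General term: C(6,j)·(2y^2)^j·(1/y^2)^(6-j), with y-exponent 2j − 2(6−j) = 4j − 12.
Set 4j − 12 = 4: j = 4.
C(6,4) = 15; 2^4 = 16; 1^2 = 1.
Coefficient = 15 · 16 · 1 = 240.

240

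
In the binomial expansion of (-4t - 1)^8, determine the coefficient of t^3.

3584

The general term is C(8,j)·(-4t)^j·(-1)^(8-j); the t^3 term has j = 3.
C(8,3) = 56.
Coefficient = C(8,3) · (-4)^3 · (-1)^5 = 56 · (-64) · (-1) = 3584.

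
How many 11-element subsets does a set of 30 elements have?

54627300

C(30,11) = (30·29·28·27·26·25·24·23·22·21·20) / 11! = 2180547008640000 / 39916800 = 54627300.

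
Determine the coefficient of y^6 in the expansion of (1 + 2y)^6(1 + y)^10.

Coefficient of y^6 = Σ_{j} C(6,j)·2^j·C(10,6-j)·1^(6-j) for j from 0 to 6.
= 210 + 3024 + 12600 + 19200 + 10800 + 1920 + 64 = 47818.

47818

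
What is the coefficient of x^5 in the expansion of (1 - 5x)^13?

-4021875

The general term is C(13,j)·(1)^j·(-5x)^(13-j); the x^5 term has j = 8.
C(13,8) = 1287.
Coefficient = C(13,8) · (-5)^5 = 1287 · (-3125) = -4021875.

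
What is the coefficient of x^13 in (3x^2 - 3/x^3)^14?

-1741000716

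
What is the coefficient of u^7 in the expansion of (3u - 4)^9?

The general term is C(9,j)·(3u)^j·(-4)^(9-j); the u^7 term has j = 7.
C(9,7) = 36.
Coefficient = C(9,7) · 3^7 · (-4)^2 = 36 · 2187 · 16 = 1259712.

1259712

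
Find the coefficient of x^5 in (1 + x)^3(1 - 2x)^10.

-684

Coefficient of x^5 = Σ_{j} C(3,j)·1^j·C(10,5-j)·(-2)^(5-j) for j from 0 to 3.
= (-8064) + 10080 + (-2880) + 180 = -684.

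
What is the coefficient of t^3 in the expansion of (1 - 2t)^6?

The general term is C(6,j)·(1)^j·(-2t)^(6-j); the t^3 term has j = 3.
C(6,3) = 20.
Coefficient = C(6,3) · (-2)^3 = 20 · (-8) = -160.

-160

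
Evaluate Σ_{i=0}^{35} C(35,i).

34359738368

The entries of row 35 sum to 2^35 = 34359738368.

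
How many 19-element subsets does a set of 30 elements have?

C(30,19) = C(30,11) by symmetry.
C(30,11) = (30·29·28·27·26·25·24·23·22·21·20) / 11! = 2180547008640000 / 39916800 = 54627300.

54627300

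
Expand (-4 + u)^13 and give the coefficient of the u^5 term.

84344832

The general term is C(13,j)·(-4)^j·(u)^(13-j); the u^5 term has j = 8.
C(13,8) = 1287.
Coefficient = C(13,8) · (-4)^8 = 1287 · 65536 = 84344832.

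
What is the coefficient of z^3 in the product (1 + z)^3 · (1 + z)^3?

20

Coefficient of z^3 = Σ_{j} C(3,j)·C(3,3-j) for j from 0 to 3.
= 1 + 9 + 9 + 1 = 20.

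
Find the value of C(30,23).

C(30,23) = C(30,7) by symmetry.
C(30,7) = (30·29·28·27·26·25·24) / 7! = 10260432000 / 5040 = 2035800.

2035800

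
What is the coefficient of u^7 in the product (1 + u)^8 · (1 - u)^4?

8

Coefficient of u^7 = Σ_{j} C(8,j)·1^j·C(4,7-j)·(-1)^(7-j) for j from 3 to 7.
= 56 + (-280) + 336 + (-112) + 8 = 8.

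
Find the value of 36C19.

8597496600

C(36,19) = C(36,17) by symmetry.
C(36,17) = (36·35·34·33·32·31·30·29·28·27·26·25·24·23·22·21·20) / 17! = 3058021453718104473600000 / 355687428096000 = 8597496600.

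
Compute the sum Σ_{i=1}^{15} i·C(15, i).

245760

Differentiating (1+x)^15 and setting x=1: Σ i·C(15,i) = 15·2^14 = 245760.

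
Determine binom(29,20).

10015005

C(29,20) = C(29,9) by symmetry.
C(29,9) = (29·28·27·26·25·24·23·22·21) / 9! = 3634245014400 / 362880 = 10015005.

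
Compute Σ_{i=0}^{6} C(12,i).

2510

1 + 12 + 66 + 220 + 495 + 792 + 924 = 2510.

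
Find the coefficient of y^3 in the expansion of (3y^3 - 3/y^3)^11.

General term: C(11,j)·(3y^3)^j·(-3/y^3)^(11-j), with y-exponent 3j − 3(11−j) = 6j − 33.
Set 6j − 33 = 3: j = 6.
C(11,6) = 462; 3^6 = 729; (-3)^5 = -243.
Coefficient = 462 · 729 · (-243) = -81841914.

-81841914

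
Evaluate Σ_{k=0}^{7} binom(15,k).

16384

1 + 15 + 105 + 455 + 1365 + 3003 + 5005 + 6435 = 16384.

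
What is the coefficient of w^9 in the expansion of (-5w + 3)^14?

The general term is C(14,j)·(-5w)^j·(3)^(14-j); the w^9 term has j = 9.
C(14,9) = 2002.
Coefficient = C(14,9) · (-5)^9 · 3^5 = 2002 · (-1953125) · 243 = -950167968750.

-950167968750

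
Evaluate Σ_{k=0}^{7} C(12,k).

3302

1 + 12 + 66 + 220 + 495 + 792 + 924 + 792 = 3302.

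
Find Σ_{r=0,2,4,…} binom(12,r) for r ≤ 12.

Even-r terms of row 12 sum to 2^11 = 2048.

2048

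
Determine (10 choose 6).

210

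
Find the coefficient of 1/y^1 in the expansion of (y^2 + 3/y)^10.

262440

General term: C(10,j)·(y^2)^j·(3/y)^(10-j), with y-exponent 2j − 1(10−j) = 3j − 10.
Set 3j − 10 = -1: j = 3.
C(10,3) = 120; 1^3 = 1; 3^7 = 2187.
Coefficient = 120 · 1 · 2187 = 262440.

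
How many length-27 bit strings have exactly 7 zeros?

888030

Choose the 7 positions: C(27,7) = 888030.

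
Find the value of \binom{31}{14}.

C(31,14) = (31·30·29·28·27·26·25·24·23·22·21·20·19·18) / 14! = 23118159385601280000 / 87178291200 = 265182525.

265182525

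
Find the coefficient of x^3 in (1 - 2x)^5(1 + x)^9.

4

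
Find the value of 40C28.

5586853480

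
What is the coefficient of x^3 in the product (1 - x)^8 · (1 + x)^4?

12

Coefficient of x^3 = Σ_{j} C(8,j)·(-1)^j·C(4,3-j)·1^(3-j) for j from 0 to 3.
= 4 + (-48) + 112 + (-56) = 12.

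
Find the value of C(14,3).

364

C(14,3) = (14·13·12) / 3! = 2184 / 6 = 364.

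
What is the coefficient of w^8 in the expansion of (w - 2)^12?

7920

The general term is C(12,j)·(w)^j·(-2)^(12-j); the w^8 term has j = 8.
C(12,8) = 495.
Coefficient = C(12,8) · (-2)^4 = 495 · 16 = 7920.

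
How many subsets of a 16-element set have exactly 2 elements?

Choose the 2 positions: C(16,2) = 120.

120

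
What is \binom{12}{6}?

924

C(12,6) = (12·11·10·9·8·7) / 6! = 665280 / 720 = 924.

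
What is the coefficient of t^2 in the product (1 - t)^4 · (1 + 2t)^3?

-6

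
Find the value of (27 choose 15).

17383860

C(27,15) = C(27,12) by symmetry.
C(27,12) = (27·26·25·24·23·22·21·20·19·18·17·16) / 12! = 8326896754176000 / 479001600 = 17383860.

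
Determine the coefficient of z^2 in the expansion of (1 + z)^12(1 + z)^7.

(1 + z)^12(1 + z)^7 = (1 + z)^19, so the coefficient of z^2 is C(19,2)·1^2 = 171·1 = 171.

171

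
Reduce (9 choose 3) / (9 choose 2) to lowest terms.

C(n,k+1)/C(n,k) = (n−k)/(k+1) = (9−2)/(2+1) = 7/3.

7/3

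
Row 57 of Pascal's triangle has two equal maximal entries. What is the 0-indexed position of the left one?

For odd n = 57, C(57,m) peaks at m = (n−1)/2 and (n+1)/2; the lower is 28.

28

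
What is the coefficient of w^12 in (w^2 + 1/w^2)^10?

General term: C(10,j)·(w^2)^j·(1/w^2)^(10-j), with w-exponent 2j − 2(10−j) = 4j − 20.
Set 4j − 20 = 12: j = 8.
C(10,8) = 45; 1^8 = 1; 1^2 = 1.
Coefficient = 45 · 1 · 1 = 45.

45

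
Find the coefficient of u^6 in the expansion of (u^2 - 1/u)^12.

General term: C(12,j)·(u^2)^j·(-1/u)^(12-j), with u-exponent 2j − 1(12−j) = 3j − 12.
Set 3j − 12 = 6: j = 6.
C(12,6) = 924; 1^6 = 1; (-1)^6 = 1.
Coefficient = 924 · 1 · 1 = 924.

924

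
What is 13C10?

C(13,10) = C(13,3) by symmetry.
C(13,3) = (13·12·11) / 3! = 1716 / 6 = 286.

286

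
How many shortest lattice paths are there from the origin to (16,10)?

Each path is a sequence of 26 steps with 16 rights: C(26,16) = 5311735.

5311735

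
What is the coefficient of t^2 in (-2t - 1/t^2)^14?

General term: C(14,j)·(-2t)^j·(-1/t^2)^(14-j), with t-exponent 1j − 2(14−j) = 3j − 28.
Set 3j − 28 = 2: j = 10.
C(14,10) = 1001; (-2)^10 = 1024; (-1)^4 = 1.
Coefficient = 1001 · 1024 · 1 = 1025024.

1025024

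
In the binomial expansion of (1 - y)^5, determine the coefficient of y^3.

The general term is C(5,j)·(1)^j·(-y)^(5-j); the y^3 term has j = 2.
C(5,2) = 10.
Coefficient = C(5,2) · (-1)^3 = 10 · (-1) = -10.

-10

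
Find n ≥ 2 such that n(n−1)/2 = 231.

n(n−1)/2 = 231 ⇒ n(n−1) = 462. Since 22·21 = 462, n = 22.

22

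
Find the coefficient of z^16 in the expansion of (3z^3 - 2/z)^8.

General term: C(8,j)·(3z^3)^j·(-2/z)^(8-j), with z-exponent 3j − 1(8−j) = 4j − 8.
Set 4j − 8 = 16: j = 6.
C(8,6) = 28; 3^6 = 729; (-2)^2 = 4.
Coefficient = 28 · 729 · 4 = 81648.

81648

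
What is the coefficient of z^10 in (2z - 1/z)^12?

General term: C(12,j)·(2z)^j·(-1/z)^(12-j), with z-exponent 1j − 1(12−j) = 2j − 12.
Set 2j − 12 = 10: j = 11.
C(12,11) = 12; 2^11 = 2048; (-1)^1 = -1.
Coefficient = 12 · 2048 · (-1) = -24576.

-24576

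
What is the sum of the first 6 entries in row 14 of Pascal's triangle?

1 + 14 + 91 + 364 + 1001 + 2002 = 3473.

3473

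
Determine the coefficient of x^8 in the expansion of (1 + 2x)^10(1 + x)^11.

Coefficient of x^8 = Σ_{j} C(10,j)·2^j·C(11,8-j)·1^(8-j) for j from 0 to 8.
= 165 + 6600 + 83160 + 443520 + 1108800 + 1330560 + 739200 + 168960 + 11520 = 3892485.

3892485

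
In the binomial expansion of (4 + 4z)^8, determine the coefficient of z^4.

The general term is C(8,j)·(4)^j·(4z)^(8-j); the z^4 term has j = 4.
C(8,4) = 70.
Coefficient = C(8,4) · 4^4 · 4^4 = 70 · 256 · 256 = 4587520.

4587520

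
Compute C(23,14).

C(23,14) = C(23,9) by symmetry.
C(23,9) = (23·22·21·20·19·18·17·16·15) / 9! = 296541907200 / 362880 = 817190.

817190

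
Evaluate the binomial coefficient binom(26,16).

C(26,16) = C(26,10) by symmetry.
C(26,10) = (26·25·24·23·22·21·20·19·18·17) / 10! = 19275223968000 / 3628800 = 5311735.

5311735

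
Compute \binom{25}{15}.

C(25,15) = C(25,10) by symmetry.
C(25,10) = (25·24·23·22·21·20·19·18·17·16) / 10! = 11861676288000 / 3628800 = 3268760.

3268760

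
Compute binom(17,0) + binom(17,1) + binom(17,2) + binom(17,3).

1 + 17 + 136 + 680 = 834.

834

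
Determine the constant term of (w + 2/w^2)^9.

672

General term: C(9,j)·(w)^j·(2/w^2)^(9-j), with w-exponent 1j − 2(9−j) = 3j − 18.
Set 3j − 18 = 0: j = 6.
C(9,6) = 84; 1^6 = 1; 2^3 = 8.
Coefficient = 84 · 1 · 8 = 672.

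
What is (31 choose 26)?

C(31,26) = C(31,5) by symmetry.
C(31,5) = (31·30·29·28·27) / 5! = 20389320 / 120 = 169911.

169911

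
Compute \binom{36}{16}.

7307872110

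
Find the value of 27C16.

13037895

C(27,16) = C(27,11) by symmetry.
C(27,11) = (27·26·25·24·23·22·21·20·19·18·17) / 11! = 520431047136000 / 39916800 = 13037895.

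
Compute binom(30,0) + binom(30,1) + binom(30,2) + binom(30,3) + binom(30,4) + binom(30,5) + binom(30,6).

1 + 30 + 435 + 4060 + 27405 + 142506 + 593775 = 768212.

768212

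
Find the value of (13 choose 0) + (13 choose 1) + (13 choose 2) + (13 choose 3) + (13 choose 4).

1093

1 + 13 + 78 + 286 + 715 = 1093.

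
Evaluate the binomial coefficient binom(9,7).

36

C(9,7) = C(9,2) by symmetry.
C(9,2) = (9·8) / 2! = 72 / 2 = 36.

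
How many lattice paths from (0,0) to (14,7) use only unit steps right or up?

116280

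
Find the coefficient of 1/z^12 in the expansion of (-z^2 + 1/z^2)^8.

-8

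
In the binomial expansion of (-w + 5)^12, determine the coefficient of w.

-585937500

The general term is C(12,j)·(-w)^j·(5)^(12-j); the w^1 term has j = 1.
C(12,1) = 12.
Coefficient = C(12,1) · (-1)^1 · 5^11 = 12 · (-1) · 48828125 = -585937500.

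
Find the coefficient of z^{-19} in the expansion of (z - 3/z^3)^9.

-78732

General term: C(9,j)·(z)^j·(-3/z^3)^(9-j), with z-exponent 1j − 3(9−j) = 4j − 27.
Set 4j − 27 = -19: j = 2.
C(9,2) = 36; 1^2 = 1; (-3)^7 = -2187.
Coefficient = 36 · 1 · (-2187) = -78732.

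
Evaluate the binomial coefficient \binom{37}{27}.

C(37,27) = C(37,10) by symmetry.
C(37,10) = (37·36·35·34·33·32·31·30·29·28) / 10! = 1264020397516800 / 3628800 = 348330136.

348330136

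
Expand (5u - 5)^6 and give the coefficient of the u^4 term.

234375

The general term is C(6,j)·(5u)^j·(-5)^(6-j); the u^4 term has j = 4.
C(6,4) = 15.
Coefficient = C(6,4) · 5^4 · (-5)^2 = 15 · 625 · 25 = 234375.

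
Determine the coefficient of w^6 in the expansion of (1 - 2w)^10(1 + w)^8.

Coefficient of w^6 = Σ_{j} C(10,j)·(-2)^j·C(8,6-j)·1^(6-j) for j from 0 to 6.
= 28 + (-1120) + 12600 + (-53760) + 94080 + (-64512) + 13440 = 756.

756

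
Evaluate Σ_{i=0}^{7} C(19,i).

1 + 19 + 171 + 969 + 3876 + 11628 + 27132 + 50388 = 94184.

94184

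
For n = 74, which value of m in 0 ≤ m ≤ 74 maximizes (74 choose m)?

C(74,m) is maximized at m = 74/2 = 37.

37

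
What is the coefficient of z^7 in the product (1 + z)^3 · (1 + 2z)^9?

Coefficient of z^7 = Σ_{j} C(3,j)·1^j·C(9,7-j)·2^(7-j) for j from 0 to 3.
= 4608 + 16128 + 12096 + 2016 = 34848.

34848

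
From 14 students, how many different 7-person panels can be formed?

3432

This is C(14,7) = 3432.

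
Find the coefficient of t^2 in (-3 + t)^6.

The general term is C(6,j)·(-3)^j·(t)^(6-j); the t^2 term has j = 4.
C(6,4) = 15.
Coefficient = C(6,4) · (-3)^4 = 15 · 81 = 1215.

1215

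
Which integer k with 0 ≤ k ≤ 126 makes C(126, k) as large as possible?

C(126,k) is maximized at k = 126/2 = 63.

63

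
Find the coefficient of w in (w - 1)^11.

The general term is C(11,j)·(w)^j·(-1)^(11-j); the w^1 term has j = 1.
C(11,1) = 11.
Coefficient = C(11,1) = 11.

11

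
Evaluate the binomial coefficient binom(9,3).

84

C(9,3) = (9·8·7) / 3! = 504 / 6 = 84.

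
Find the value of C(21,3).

1330

C(21,3) = (21·20·19) / 3! = 7980 / 6 = 1330.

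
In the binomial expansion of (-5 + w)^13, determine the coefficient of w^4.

-1396484375

The general term is C(13,j)·(-5)^j·(w)^(13-j); the w^4 term has j = 9.
C(13,9) = 715.
Coefficient = C(13,9) · (-5)^9 = 715 · (-1953125) = -1396484375.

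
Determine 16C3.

C(16,3) = (16·15·14) / 3! = 3360 / 6 = 560.

560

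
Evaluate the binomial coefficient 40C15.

40225345056

C(40,15) = (40·39·38·37·36·35·34·33·32·31·30·29·28·27·26) / 15! = 52601652673686724608000 / 1307674368000 = 40225345056.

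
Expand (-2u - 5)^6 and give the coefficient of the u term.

The general term is C(6,j)·(-2u)^j·(-5)^(6-j); the u^1 term has j = 1.
C(6,1) = 6.
Coefficient = C(6,1) · (-2)^1 · (-5)^5 = 6 · (-2) · (-3125) = 37500.

37500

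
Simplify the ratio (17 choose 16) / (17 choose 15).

1/8

C(n,k+1)/C(n,k) = (n−k)/(k+1) = (17−15)/(15+1) = 2/16 = 1/8.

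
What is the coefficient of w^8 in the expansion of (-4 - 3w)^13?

-8646663168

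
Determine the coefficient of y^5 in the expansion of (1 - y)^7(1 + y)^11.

56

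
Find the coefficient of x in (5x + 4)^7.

The general term is C(7,j)·(5x)^j·(4)^(7-j); the x^1 term has j = 1.
C(7,1) = 7.
Coefficient = C(7,1) · 5^1 · 4^6 = 7 · 5 · 4096 = 143360.

143360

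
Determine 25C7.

480700

C(25,7) = (25·24·23·22·21·20·19) / 7! = 2422728000 / 5040 = 480700.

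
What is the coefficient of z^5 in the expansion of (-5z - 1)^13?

-4021875

The general term is C(13,j)·(-5z)^j·(-1)^(13-j); the z^5 term has j = 5.
C(13,5) = 1287.
Coefficient = C(13,5) · (-5)^5 = 1287 · (-3125) = -4021875.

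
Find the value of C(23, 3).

C(23,3) = (23·22·21) / 3! = 10626 / 6 = 1771.

1771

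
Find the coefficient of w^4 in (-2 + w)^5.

-10

The general term is C(5,j)·(-2)^j·(w)^(5-j); the w^4 term has j = 1.
C(5,1) = 5.
Coefficient = C(5,1) · (-2)^1 = 5 · (-2) = -10.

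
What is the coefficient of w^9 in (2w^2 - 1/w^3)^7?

-448

General term: C(7,j)·(2w^2)^j·(-1/w^3)^(7-j), with w-exponent 2j − 3(7−j) = 5j − 21.
Set 5j − 21 = 9: j = 6.
C(7,6) = 7; 2^6 = 64; (-1)^1 = -1.
Coefficient = 7 · 64 · (-1) = -448.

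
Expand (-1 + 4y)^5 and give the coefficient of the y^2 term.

-160

The general term is C(5,j)·(-1)^j·(4y)^(5-j); the y^2 term has j = 3.
C(5,3) = 10.
Coefficient = C(5,3) · (-1)^3 · 4^2 = 10 · (-1) · 16 = -160.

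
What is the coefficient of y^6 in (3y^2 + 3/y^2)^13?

2051893701

General term: C(13,j)·(3y^2)^j·(3/y^2)^(13-j), with y-exponent 2j − 2(13−j) = 4j − 26.
Set 4j − 26 = 6: j = 8.
C(13,8) = 1287; 3^8 = 6561; 3^5 = 243.
Coefficient = 1287 · 6561 · 243 = 2051893701.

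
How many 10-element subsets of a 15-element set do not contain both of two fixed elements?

All 10-subsets: C(15,10) = 3003. Those containing both fixed elements: C(13,8) = 1287.
3003 − 1287 = 1716.

1716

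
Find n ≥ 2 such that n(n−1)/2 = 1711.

59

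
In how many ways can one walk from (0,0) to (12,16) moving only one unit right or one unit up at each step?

30421755

Each path is a sequence of 28 steps with 12 rights: C(28,12) = 30421755.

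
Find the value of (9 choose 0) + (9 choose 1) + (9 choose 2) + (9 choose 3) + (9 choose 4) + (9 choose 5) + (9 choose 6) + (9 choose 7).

502

1 + 9 + 36 + 84 + 126 + 126 + 84 + 36 = 502.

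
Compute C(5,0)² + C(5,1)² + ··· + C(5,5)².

Σ C(5,k)² is the coefficient of x^5 in (1+x)^5(1+x)^5 = (1+x)^10, i.e. C(10,5) = 252.

252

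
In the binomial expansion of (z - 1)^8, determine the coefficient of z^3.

The general term is C(8,j)·(z)^j·(-1)^(8-j); the z^3 term has j = 3.
C(8,3) = 56.
Coefficient = C(8,3) · (-1)^5 = 56 · (-1) = -56.

-56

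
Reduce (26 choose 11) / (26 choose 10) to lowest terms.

C(n,k+1)/C(n,k) = (n−k)/(k+1) = (26−10)/(10+1) = 16/11.

16/11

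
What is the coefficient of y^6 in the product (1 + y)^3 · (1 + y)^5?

28

(1 + y)^3(1 + y)^5 = (1 + y)^8, so the coefficient of y^6 is C(8,6)·1^6 = 28·1 = 28.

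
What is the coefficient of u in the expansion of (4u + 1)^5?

20

The general term is C(5,j)·(4u)^j·(1)^(5-j); the u^1 term has j = 1.
C(5,1) = 5.
Coefficient = C(5,1) · 4^1 = 5 · 4 = 20.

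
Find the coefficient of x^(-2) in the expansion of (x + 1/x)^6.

General term: C(6,j)·(x)^j·(1/x)^(6-j), with x-exponent 1j − 1(6−j) = 2j − 6.
Set 2j − 6 = -2: j = 2.
C(6,2) = 15; 1^2 = 1; 1^4 = 1.
Coefficient = 15 · 1 · 1 = 15.

15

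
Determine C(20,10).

184756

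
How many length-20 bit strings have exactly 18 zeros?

Choose the 18 positions: C(20,18) = 190.

190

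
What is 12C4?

C(12,4) = (12·11·10·9) / 4! = 11880 / 24 = 495.

495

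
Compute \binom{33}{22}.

193536720

C(33,22) = C(33,11) by symmetry.
C(33,11) = (33·32·31·30·29·28·27·26·25·24·23) / 11! = 7725366544896000 / 39916800 = 193536720.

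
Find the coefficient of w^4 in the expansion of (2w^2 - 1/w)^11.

General term: C(11,j)·(2w^2)^j·(-1/w)^(11-j), with w-exponent 2j − 1(11−j) = 3j − 11.
Set 3j − 11 = 4: j = 5.
C(11,5) = 462; 2^5 = 32; (-1)^6 = 1.
Coefficient = 462 · 32 · 1 = 14784.

14784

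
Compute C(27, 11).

13037895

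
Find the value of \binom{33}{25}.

13884156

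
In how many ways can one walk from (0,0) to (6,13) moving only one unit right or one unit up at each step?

Each path is a sequence of 19 steps with 6 rights: C(19,6) = 27132.

27132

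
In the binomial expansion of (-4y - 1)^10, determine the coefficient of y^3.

7680

The general term is C(10,j)·(-4y)^j·(-1)^(10-j); the y^3 term has j = 3.
C(10,3) = 120.
Coefficient = C(10,3) · (-4)^3 · (-1)^7 = 120 · (-64) · (-1) = 7680.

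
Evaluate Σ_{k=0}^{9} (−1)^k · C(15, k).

-2002

The partial alternating sum Σ_{k=0}^{9} (−1)^k C(15,k) = (−1)^9 C(14,9) = -2002.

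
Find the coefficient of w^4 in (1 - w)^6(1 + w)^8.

9

Coefficient of w^4 = Σ_{j} C(6,j)·(-1)^j·C(8,4-j)·1^(4-j) for j from 0 to 4.
= 70 + (-336) + 420 + (-160) + 15 = 9.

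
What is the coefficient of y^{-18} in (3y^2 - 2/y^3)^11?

1140480

General term: C(11,j)·(3y^2)^j·(-2/y^3)^(11-j), with y-exponent 2j − 3(11−j) = 5j − 33.
Set 5j − 33 = -18: j = 3.
C(11,3) = 165; 3^3 = 27; (-2)^8 = 256.
Coefficient = 165 · 27 · 256 = 1140480.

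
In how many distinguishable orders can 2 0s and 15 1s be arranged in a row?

136

Choose positions for the 0s: C(17,2) = 136.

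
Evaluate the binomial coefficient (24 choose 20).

10626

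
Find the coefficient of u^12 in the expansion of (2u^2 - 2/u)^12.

2027520

General term: C(12,j)·(2u^2)^j·(-2/u)^(12-j), with u-exponent 2j − 1(12−j) = 3j − 12.
Set 3j − 12 = 12: j = 8.
C(12,8) = 495; 2^8 = 256; (-2)^4 = 16.
Coefficient = 495 · 256 · 16 = 2027520.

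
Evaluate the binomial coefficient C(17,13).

2380

C(17,13) = C(17,4) by symmetry.
C(17,4) = (17·16·15·14) / 4! = 57120 / 24 = 2380.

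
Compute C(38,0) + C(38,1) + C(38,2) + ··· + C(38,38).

The entries of row 38 sum to 2^38 = 274877906944.

274877906944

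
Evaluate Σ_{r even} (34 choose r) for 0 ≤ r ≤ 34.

Half of (1+1)^34 + (1−1)^34 gives the even-index sum: 2^33 = 8589934592.

8589934592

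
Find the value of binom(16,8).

12870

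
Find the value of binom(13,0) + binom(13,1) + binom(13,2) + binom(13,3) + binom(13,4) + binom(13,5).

2380

1 + 13 + 78 + 286 + 715 + 1287 = 2380.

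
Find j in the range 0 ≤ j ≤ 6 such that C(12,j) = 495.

4

C(12,j) increases on 0 ≤ j ≤ 6. C(12,3) = 220 and C(12,4) = 495, so j = 4.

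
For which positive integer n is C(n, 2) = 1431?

n(n−1)/2 = 1431 ⇒ n(n−1) = 2862. Since 54·53 = 2862, n = 54.

54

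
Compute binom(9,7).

C(9,7) = C(9,2) by symmetry.
C(9,2) = (9·8) / 2! = 72 / 2 = 36.

36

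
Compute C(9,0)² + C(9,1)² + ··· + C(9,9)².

48620

Σ C(9,i)² is the coefficient of x^9 in (1+x)^9(1+x)^9 = (1+x)^18, i.e. C(18,9) = 48620.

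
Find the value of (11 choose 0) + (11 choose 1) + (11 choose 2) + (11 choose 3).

232

1 + 11 + 55 + 165 = 232.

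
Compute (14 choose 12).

91

C(14,12) = C(14,2) by symmetry.
C(14,2) = (14·13) / 2! = 182 / 2 = 91.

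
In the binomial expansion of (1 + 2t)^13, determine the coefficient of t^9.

The general term is C(13,j)·(1)^j·(2t)^(13-j); the t^9 term has j = 4.
C(13,4) = 715.
Coefficient = C(13,4) · 2^9 = 715 · 512 = 366080.

366080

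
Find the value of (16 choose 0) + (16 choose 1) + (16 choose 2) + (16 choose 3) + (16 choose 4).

2517

1 + 16 + 120 + 560 + 1820 = 2517.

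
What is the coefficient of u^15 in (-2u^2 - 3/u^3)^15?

-50319360

General term: C(15,j)·(-2u^2)^j·(-3/u^3)^(15-j), with u-exponent 2j − 3(15−j) = 5j − 45.
Set 5j − 45 = 15: j = 12.
C(15,12) = 455; (-2)^12 = 4096; (-3)^3 = -27.
Coefficient = 455 · 4096 · (-27) = -50319360.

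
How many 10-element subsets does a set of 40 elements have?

847660528

C(40,10) = (40·39·38·37·36·35·34·33·32·31) / 10! = 3075990524006400 / 3628800 = 847660528.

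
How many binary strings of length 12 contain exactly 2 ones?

Choose the 2 positions: C(12,2) = 66.

66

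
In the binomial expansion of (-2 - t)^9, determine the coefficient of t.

-2304

The general term is C(9,j)·(-2)^j·(-t)^(9-j); the t^1 term has j = 8.
C(9,8) = 9.
Coefficient = C(9,8) · (-2)^8 · (-1)^1 = 9 · 256 · (-1) = -2304.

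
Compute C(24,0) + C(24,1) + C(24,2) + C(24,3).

2325

1 + 24 + 276 + 2024 = 2325.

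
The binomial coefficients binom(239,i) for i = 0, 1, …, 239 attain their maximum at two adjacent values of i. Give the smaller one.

For odd n = 239, C(239,i) peaks at i = (n−1)/2 and (n+1)/2; the smaller is 119.

119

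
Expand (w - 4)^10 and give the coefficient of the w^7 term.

The general term is C(10,j)·(w)^j·(-4)^(10-j); the w^7 term has j = 7.
C(10,7) = 120.
Coefficient = C(10,7) · (-4)^3 = 120 · (-64) = -7680.

-7680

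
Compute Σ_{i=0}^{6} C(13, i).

1 + 13 + 78 + 286 + 715 + 1287 + 1716 = 4096.

4096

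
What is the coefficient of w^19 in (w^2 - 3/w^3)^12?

General term: C(12,j)·(w^2)^j·(-3/w^3)^(12-j), with w-exponent 2j − 3(12−j) = 5j − 36.
Set 5j − 36 = 19: j = 11.
C(12,11) = 12; 1^11 = 1; (-3)^1 = -3.
Coefficient = 12 · 1 · (-3) = -36.

-36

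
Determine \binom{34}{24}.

C(34,24) = C(34,10) by symmetry.
C(34,10) = (34·33·32·31·30·29·28·27·26·25) / 10! = 475837794432000 / 3628800 = 131128140.

131128140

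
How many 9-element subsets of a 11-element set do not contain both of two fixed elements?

19

All 9-subsets: C(11,9) = 55. Those containing both fixed elements: C(9,7) = 36.
55 − 36 = 19.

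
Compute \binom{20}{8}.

125970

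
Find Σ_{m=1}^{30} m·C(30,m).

16106127360

Since m·C(30,m) = 30·C(29,m−1), the sum is 30·2^29 = 30·536870912 = 16106127360.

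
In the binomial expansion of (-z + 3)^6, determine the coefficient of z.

The general term is C(6,j)·(-z)^j·(3)^(6-j); the z^1 term has j = 1.
C(6,1) = 6.
Coefficient = C(6,1) · (-1)^1 · 3^5 = 6 · (-1) · 243 = -1458.

-1458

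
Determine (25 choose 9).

2042975

C(25,9) = (25·24·23·22·21·20·19·18·17) / 9! = 741354768000 / 362880 = 2042975.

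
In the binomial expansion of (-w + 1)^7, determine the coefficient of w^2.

21

The general term is C(7,j)·(-w)^j·(1)^(7-j); the w^2 term has j = 2.
C(7,2) = 21.
Coefficient = C(7,2) = 21.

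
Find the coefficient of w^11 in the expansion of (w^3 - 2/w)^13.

-219648

General term: C(13,j)·(w^3)^j·(-2/w)^(13-j), with w-exponent 3j − 1(13−j) = 4j − 13.
Set 4j − 13 = 11: j = 6.
C(13,6) = 1716; 1^6 = 1; (-2)^7 = -128.
Coefficient = 1716 · 1 · (-128) = -219648.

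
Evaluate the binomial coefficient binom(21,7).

116280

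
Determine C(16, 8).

12870

C(16,8) = (16·15·14·13·12·11·10·9) / 8! = 518918400 / 40320 = 12870.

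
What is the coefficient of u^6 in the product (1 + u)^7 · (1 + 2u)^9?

104881

Coefficient of u^6 = Σ_{j} C(7,j)·1^j·C(9,6-j)·2^(6-j) for j from 0 to 6.
= 5376 + 28224 + 42336 + 23520 + 5040 + 378 + 7 = 104881.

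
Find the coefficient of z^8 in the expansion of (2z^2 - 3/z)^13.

General term: C(13,j)·(2z^2)^j·(-3/z)^(13-j), with z-exponent 2j − 1(13−j) = 3j − 13.
Set 3j − 13 = 8: j = 7.
C(13,7) = 1716; 2^7 = 128; (-3)^6 = 729.
Coefficient = 1716 · 128 · 729 = 160123392.

160123392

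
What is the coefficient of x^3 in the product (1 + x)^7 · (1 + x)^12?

(1 + x)^7(1 + x)^12 = (1 + x)^19, so the coefficient of x^3 is C(19,3)·1^3 = 969·1 = 969.

969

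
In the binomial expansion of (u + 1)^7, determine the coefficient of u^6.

7

The general term is C(7,j)·(u)^j·(1)^(7-j); the u^6 term has j = 6.
C(7,6) = 7.
Coefficient = C(7,6) = 7.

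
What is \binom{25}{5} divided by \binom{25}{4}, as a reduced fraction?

C(n,k+1)/C(n,k) = (n−k)/(k+1) = (25−4)/(4+1) = 21/5.

21/5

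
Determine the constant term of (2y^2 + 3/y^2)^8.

General term: C(8,j)·(2y^2)^j·(3/y^2)^(8-j), with y-exponent 2j − 2(8−j) = 4j − 16.
Set 4j − 16 = 0: j = 4.
C(8,4) = 70; 2^4 = 16; 3^4 = 81.
Coefficient = 70 · 16 · 81 = 90720.

90720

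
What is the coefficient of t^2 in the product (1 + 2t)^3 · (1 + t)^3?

33

Coefficient of t^2 = Σ_{j} C(3,j)·2^j·C(3,2-j)·1^(2-j) for j from 0 to 2.
= 3 + 18 + 12 = 33.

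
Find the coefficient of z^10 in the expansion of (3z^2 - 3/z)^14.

14363255907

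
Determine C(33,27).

C(33,27) = C(33,6) by symmetry.
C(33,6) = (33·32·31·30·29·28) / 6! = 797448960 / 720 = 1107568.

1107568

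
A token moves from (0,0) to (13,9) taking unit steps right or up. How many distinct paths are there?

497420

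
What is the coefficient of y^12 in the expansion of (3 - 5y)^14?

The general term is C(14,j)·(3)^j·(-5y)^(14-j); the y^12 term has j = 2.
C(14,2) = 91.
Coefficient = C(14,2) · 3^2 · (-5)^12 = 91 · 9 · 244140625 = 199951171875.

199951171875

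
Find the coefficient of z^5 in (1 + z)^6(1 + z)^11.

6188

(1 + z)^6(1 + z)^11 = (1 + z)^17, so the coefficient of z^5 is C(17,5)·1^5 = 6188·1 = 6188.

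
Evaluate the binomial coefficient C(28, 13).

37442160

C(28,13) = (28·27·26·25·24·23·22·21·20·19·18·17·16) / 13! = 233153109116928000 / 6227020800 = 37442160.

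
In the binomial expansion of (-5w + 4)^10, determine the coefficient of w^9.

The general term is C(10,j)·(-5w)^j·(4)^(10-j); the w^9 term has j = 9.
C(10,9) = 10.
Coefficient = C(10,9) · (-5)^9 · 4^1 = 10 · (-1953125) · 4 = -78125000.

-78125000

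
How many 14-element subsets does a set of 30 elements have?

145422675

C(30,14) = (30·29·28·27·26·25·24·23·22·21·20·19·18·17) / 14! = 12677700308232960000 / 87178291200 = 145422675.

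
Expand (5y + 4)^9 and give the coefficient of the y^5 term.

100800000

The general term is C(9,j)·(5y)^j·(4)^(9-j); the y^5 term has j = 5.
C(9,5) = 126.
Coefficient = C(9,5) · 5^5 · 4^4 = 126 · 3125 · 256 = 100800000.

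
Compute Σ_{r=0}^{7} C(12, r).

3302

1 + 12 + 66 + 220 + 495 + 792 + 924 + 792 = 3302.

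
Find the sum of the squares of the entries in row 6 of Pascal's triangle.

Σ C(6,r)² is the coefficient of x^6 in (1+x)^6(1+x)^6 = (1+x)^12, i.e. C(12,6) = 924.

924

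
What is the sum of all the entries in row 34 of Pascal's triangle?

17179869184

Setting x = 1 in (1+x)^34 gives Σ C(34,k) = 2^34 = 17179869184.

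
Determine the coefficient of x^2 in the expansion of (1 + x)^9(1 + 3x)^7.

Coefficient of x^2 = Σ_{j} C(9,j)·1^j·C(7,2-j)·3^(2-j) for j from 0 to 2.
= 189 + 189 + 36 = 414.

414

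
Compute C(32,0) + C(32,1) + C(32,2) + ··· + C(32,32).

4294967296

The entries of row 32 sum to 2^32 = 4294967296.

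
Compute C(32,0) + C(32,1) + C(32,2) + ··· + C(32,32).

4294967296

Setting x = 1 in (1+x)^32 gives Σ C(32,k) = 2^32 = 4294967296.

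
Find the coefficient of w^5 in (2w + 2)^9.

The general term is C(9,j)·(2w)^j·(2)^(9-j); the w^5 term has j = 5.
C(9,5) = 126.
Coefficient = C(9,5) · 2^5 · 2^4 = 126 · 32 · 16 = 64512.

64512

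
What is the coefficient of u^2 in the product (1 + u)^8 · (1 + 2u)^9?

316

Coefficient of u^2 = Σ_{j} C(8,j)·1^j·C(9,2-j)·2^(2-j) for j from 0 to 2.
= 144 + 144 + 28 = 316.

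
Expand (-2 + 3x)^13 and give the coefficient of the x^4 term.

-29652480

The general term is C(13,j)·(-2)^j·(3x)^(13-j); the x^4 term has j = 9.
C(13,9) = 715.
Coefficient = C(13,9) · (-2)^9 · 3^4 = 715 · (-512) · 81 = -29652480.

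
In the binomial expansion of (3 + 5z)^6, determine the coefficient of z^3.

The general term is C(6,j)·(3)^j·(5z)^(6-j); the z^3 term has j = 3.
C(6,3) = 20.
Coefficient = C(6,3) · 3^3 · 5^3 = 20 · 27 · 125 = 67500.

67500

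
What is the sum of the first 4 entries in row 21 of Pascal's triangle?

1 + 21 + 210 + 1330 = 1562.

1562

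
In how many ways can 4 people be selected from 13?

This is C(13,4) = 715.

715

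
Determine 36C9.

94143280

C(36,9) = (36·35·34·33·32·31·30·29·28) / 9! = 34162713446400 / 362880 = 94143280.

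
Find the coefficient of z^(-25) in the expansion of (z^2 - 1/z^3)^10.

-10

General term: C(10,j)·(z^2)^j·(-1/z^3)^(10-j), with z-exponent 2j − 3(10−j) = 5j − 30.
Set 5j − 30 = -25: j = 1.
C(10,1) = 10; 1^1 = 1; (-1)^9 = -1.
Coefficient = 10 · 1 · (-1) = -10.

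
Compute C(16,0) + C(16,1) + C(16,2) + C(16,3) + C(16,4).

2517

1 + 16 + 120 + 560 + 1820 = 2517.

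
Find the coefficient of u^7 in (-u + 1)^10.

The general term is C(10,j)·(-u)^j·(1)^(10-j); the u^7 term has j = 7.
C(10,7) = 120.
Coefficient = C(10,7) · (-1)^7 = 120 · (-1) = -120.

-120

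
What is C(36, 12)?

1251677700

C(36,12) = (36·35·34·33·32·31·30·29·28·27·26·25) / 12! = 599555620984320000 / 479001600 = 1251677700.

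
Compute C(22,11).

C(22,11) = (22·21·20·19·18·17·16·15·14·13·12) / 11! = 28158588057600 / 39916800 = 705432.

705432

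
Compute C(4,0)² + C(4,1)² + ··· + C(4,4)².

70

Σ C(4,r)² is the coefficient of x^4 in (1+x)^4(1+x)^4 = (1+x)^8, i.e. C(8,4) = 70.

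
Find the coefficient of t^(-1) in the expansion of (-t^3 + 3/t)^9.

78732

General term: C(9,j)·(-t^3)^j·(3/t)^(9-j), with t-exponent 3j − 1(9−j) = 4j − 9.
Set 4j − 9 = -1: j = 2.
C(9,2) = 36; (-1)^2 = 1; 3^7 = 2187.
Coefficient = 36 · 1 · 2187 = 78732.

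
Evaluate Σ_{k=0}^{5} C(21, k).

1 + 21 + 210 + 1330 + 5985 + 20349 = 27896.

27896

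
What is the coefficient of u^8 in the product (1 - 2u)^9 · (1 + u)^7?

Coefficient of u^8 = Σ_{j} C(9,j)·(-2)^j·C(7,8-j)·1^(8-j) for j from 1 to 8.
= (-18) + 1008 + (-14112) + 70560 + (-141120) + 112896 + (-32256) + 2304 = -738.

-738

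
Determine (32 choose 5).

201376

C(32,5) = (32·31·30·29·28) / 5! = 24165120 / 120 = 201376.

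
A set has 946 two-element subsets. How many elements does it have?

n(n−1)/2 = 946 ⇒ n(n−1) = 1892. Since 44·43 = 1892, n = 44.

44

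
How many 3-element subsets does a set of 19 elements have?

C(19,3) = (19·18·17) / 3! = 5814 / 6 = 969.

969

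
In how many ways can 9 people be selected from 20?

This is C(20,9) = 167960.

167960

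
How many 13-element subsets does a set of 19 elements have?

C(19,13) = C(19,6) by symmetry.
C(19,6) = (19·18·17·16·15·14) / 6! = 19535040 / 720 = 27132.

27132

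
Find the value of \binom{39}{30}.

211915132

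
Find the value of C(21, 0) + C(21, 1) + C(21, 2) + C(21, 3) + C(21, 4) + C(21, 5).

27896

1 + 21 + 210 + 1330 + 5985 + 20349 = 27896.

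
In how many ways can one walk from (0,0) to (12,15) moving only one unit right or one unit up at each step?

17383860

Each path is a sequence of 27 steps with 12 rights: C(27,12) = 17383860.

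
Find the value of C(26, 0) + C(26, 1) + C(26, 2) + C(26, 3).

2952

1 + 26 + 325 + 2600 = 2952.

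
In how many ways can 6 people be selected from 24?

This is C(24,6) = 134596.

134596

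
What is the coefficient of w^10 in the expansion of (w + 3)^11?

33

The general term is C(11,j)·(w)^j·(3)^(11-j); the w^10 term has j = 10.
C(11,10) = 11.
Coefficient = C(11,10) · 3^1 = 11 · 3 = 33.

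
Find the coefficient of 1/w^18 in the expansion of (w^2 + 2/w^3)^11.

42240

General term: C(11,j)·(w^2)^j·(2/w^3)^(11-j), with w-exponent 2j − 3(11−j) = 5j − 33.
Set 5j − 33 = -18: j = 3.
C(11,3) = 165; 1^3 = 1; 2^8 = 256.
Coefficient = 165 · 1 · 256 = 42240.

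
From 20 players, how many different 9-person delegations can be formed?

This is C(20,9) = 167960.

167960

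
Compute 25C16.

2042975

C(25,16) = C(25,9) by symmetry.
C(25,9) = (25·24·23·22·21·20·19·18·17) / 9! = 741354768000 / 362880 = 2042975.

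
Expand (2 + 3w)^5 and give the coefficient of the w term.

The general term is C(5,j)·(2)^j·(3w)^(5-j); the w^1 term has j = 4.
C(5,4) = 5.
Coefficient = C(5,4) · 2^4 · 3^1 = 5 · 16 · 3 = 240.

240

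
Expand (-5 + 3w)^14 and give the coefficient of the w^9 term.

-123141768750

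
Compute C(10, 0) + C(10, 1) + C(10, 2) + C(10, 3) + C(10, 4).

386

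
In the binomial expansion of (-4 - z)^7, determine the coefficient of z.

-28672

The general term is C(7,j)·(-4)^j·(-z)^(7-j); the z^1 term has j = 6.
C(7,6) = 7.
Coefficient = C(7,6) · (-4)^6 · (-1)^1 = 7 · 4096 · (-1) = -28672.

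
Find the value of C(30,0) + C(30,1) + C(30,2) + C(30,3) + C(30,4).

1 + 30 + 435 + 4060 + 27405 = 31931.

31931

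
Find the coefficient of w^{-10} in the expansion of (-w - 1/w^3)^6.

General term: C(6,j)·(-w)^j·(-1/w^3)^(6-j), with w-exponent 1j − 3(6−j) = 4j − 18.
Set 4j − 18 = -10: j = 2.
C(6,2) = 15; (-1)^2 = 1; (-1)^4 = 1.
Coefficient = 15 · 1 · 1 = 15.

15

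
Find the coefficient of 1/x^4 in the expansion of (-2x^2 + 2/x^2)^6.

General term: C(6,j)·(-2x^2)^j·(2/x^2)^(6-j), with x-exponent 2j − 2(6−j) = 4j − 12.
Set 4j − 12 = -4: j = 2.
C(6,2) = 15; (-2)^2 = 4; 2^4 = 16.
Coefficient = 15 · 4 · 16 = 960.

960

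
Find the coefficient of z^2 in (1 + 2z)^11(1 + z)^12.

550

Coefficient of z^2 = Σ_{j} C(11,j)·2^j·C(12,2-j)·1^(2-j) for j from 0 to 2.
= 66 + 264 + 220 = 550.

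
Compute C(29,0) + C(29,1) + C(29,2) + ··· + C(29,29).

Setting x = 1 in (1+x)^29 gives Σ C(29,i) = 2^29 = 536870912.

536870912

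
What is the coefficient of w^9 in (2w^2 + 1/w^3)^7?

448

General term: C(7,j)·(2w^2)^j·(1/w^3)^(7-j), with w-exponent 2j − 3(7−j) = 5j − 21.
Set 5j − 21 = 9: j = 6.
C(7,6) = 7; 2^6 = 64; 1^1 = 1.
Coefficient = 7 · 64 · 1 = 448.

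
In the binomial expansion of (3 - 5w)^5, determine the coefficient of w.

-2025

The general term is C(5,j)·(3)^j·(-5w)^(5-j); the w^1 term has j = 4.
C(5,4) = 5.
Coefficient = C(5,4) · 3^4 · (-5)^1 = 5 · 81 · (-5) = -2025.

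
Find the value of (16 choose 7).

11440

C(16,7) = (16·15·14·13·12·11·10) / 7! = 57657600 / 5040 = 11440.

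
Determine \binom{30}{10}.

C(30,10) = (30·29·28·27·26·25·24·23·22·21) / 10! = 109027350432000 / 3628800 = 30045015.

30045015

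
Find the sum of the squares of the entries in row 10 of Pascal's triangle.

Σ C(10,r)² is the coefficient of x^10 in (1+x)^10(1+x)^10 = (1+x)^20, i.e. C(20,10) = 184756.

184756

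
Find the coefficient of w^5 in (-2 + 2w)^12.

The general term is C(12,j)·(-2)^j·(2w)^(12-j); the w^5 term has j = 7.
C(12,7) = 792.
Coefficient = C(12,7) · (-2)^7 · 2^5 = 792 · (-128) · 32 = -3244032.

-3244032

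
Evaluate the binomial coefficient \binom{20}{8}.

C(20,8) = (20·19·18·17·16·15·14·13) / 8! = 5079110400 / 40320 = 125970.

125970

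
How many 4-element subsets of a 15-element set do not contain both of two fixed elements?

1287

All 4-subsets: C(15,4) = 1365. Those containing both fixed elements: C(13,2) = 78.
1365 − 78 = 1287.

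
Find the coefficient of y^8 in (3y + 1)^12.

The general term is C(12,j)·(3y)^j·(1)^(12-j); the y^8 term has j = 8.
C(12,8) = 495.
Coefficient = C(12,8) · 3^8 = 495 · 6561 = 3247695.

3247695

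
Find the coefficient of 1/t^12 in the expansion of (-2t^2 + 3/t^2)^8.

General term: C(8,j)·(-2t^2)^j·(3/t^2)^(8-j), with t-exponent 2j − 2(8−j) = 4j − 16.
Set 4j − 16 = -12: j = 1.
C(8,1) = 8; (-2)^1 = -2; 3^7 = 2187.
Coefficient = 8 · (-2) · 2187 = -34992.

-34992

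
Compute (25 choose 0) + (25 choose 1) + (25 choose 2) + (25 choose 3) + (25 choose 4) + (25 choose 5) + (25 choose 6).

245506

1 + 25 + 300 + 2300 + 12650 + 53130 + 177100 = 245506.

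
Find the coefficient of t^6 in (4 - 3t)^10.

39191040

The general term is C(10,j)·(4)^j·(-3t)^(10-j); the t^6 term has j = 4.
C(10,4) = 210.
Coefficient = C(10,4) · 4^4 · (-3)^6 = 210 · 256 · 729 = 39191040.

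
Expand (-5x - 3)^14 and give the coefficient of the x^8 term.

The general term is C(14,j)·(-5x)^j·(-3)^(14-j); the x^8 term has j = 8.
C(14,8) = 3003.
Coefficient = C(14,8) · (-5)^8 · (-3)^6 = 3003 · 390625 · 729 = 855151171875.

855151171875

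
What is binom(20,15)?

15504

C(20,15) = C(20,5) by symmetry.
C(20,5) = (20·19·18·17·16) / 5! = 1860480 / 120 = 15504.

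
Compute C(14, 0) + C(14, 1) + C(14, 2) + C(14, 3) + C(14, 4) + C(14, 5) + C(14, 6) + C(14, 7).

1 + 14 + 91 + 364 + 1001 + 2002 + 3003 + 3432 = 9908.

9908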